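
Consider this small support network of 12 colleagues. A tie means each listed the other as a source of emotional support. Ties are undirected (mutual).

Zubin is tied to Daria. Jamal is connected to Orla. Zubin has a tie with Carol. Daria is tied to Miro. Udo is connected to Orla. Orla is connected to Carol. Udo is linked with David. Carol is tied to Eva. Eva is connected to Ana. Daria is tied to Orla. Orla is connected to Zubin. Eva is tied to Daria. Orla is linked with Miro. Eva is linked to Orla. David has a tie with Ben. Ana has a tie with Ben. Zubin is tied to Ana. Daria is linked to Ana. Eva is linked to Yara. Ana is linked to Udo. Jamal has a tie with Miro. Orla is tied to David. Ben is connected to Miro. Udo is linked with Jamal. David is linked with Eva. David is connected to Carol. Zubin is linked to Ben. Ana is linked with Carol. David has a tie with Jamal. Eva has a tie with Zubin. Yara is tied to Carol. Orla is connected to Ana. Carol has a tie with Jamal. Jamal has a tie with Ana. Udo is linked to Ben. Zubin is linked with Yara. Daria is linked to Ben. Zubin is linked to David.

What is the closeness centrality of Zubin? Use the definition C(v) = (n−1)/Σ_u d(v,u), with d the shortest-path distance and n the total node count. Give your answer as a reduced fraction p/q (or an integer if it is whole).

Distances from Zubin: Ana:1, Ben:1, Carol:1, Daria:1, David:1, Eva:1, Jamal:2, Miro:2, Orla:1, Udo:2, Yara:1. Sum = 14.
n = 12, so closeness = 11/14.

11/14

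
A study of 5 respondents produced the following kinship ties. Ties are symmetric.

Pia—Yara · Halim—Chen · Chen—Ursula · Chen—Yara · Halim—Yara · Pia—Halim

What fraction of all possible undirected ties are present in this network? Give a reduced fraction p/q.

There are 6 edges and 5 nodes, so the maximum possible is C(5,2) = 10.
Density = 6/10 = 3/5.

3/5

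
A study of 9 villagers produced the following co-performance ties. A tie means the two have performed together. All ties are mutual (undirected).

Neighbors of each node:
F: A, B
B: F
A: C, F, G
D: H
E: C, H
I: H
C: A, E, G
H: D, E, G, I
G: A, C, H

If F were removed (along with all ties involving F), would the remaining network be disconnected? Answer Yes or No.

Yes

Removing F leaves {A, C, D, E, G, H, and I} with no path to {B}, so the network splits into 2 components. F is a cut vertex.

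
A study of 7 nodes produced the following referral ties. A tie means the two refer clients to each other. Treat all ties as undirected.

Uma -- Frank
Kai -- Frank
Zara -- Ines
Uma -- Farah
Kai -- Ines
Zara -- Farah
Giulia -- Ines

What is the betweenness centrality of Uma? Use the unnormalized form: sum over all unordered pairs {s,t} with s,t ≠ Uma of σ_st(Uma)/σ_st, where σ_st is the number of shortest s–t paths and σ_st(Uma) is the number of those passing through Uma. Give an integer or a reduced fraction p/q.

Pairs whose geodesics pass through Uma — Farah–Kai: 1/2; Farah–Frank: 1; Zara–Frank: 1/2.
All other pairs contribute 0.
Summing the contributions gives betweenness(Uma) = 2.

2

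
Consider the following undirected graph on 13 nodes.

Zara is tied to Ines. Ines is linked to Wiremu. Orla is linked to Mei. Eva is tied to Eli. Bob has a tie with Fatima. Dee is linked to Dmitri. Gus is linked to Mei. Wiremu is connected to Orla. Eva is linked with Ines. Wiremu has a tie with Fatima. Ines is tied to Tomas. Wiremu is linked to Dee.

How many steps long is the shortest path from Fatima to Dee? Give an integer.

One shortest route is Fatima – Wiremu – Dee, which uses 2 edges, and Fatima and Dee are not directly tied, so nothing shorter exists. So d(Fatima,Dee) = 2.

2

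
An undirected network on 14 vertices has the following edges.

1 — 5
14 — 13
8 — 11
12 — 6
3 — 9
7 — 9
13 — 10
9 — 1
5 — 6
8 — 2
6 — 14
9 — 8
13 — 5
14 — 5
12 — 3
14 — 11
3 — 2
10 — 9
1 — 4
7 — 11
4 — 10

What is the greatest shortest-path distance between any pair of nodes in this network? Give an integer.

Eccentricity of each node (its greatest distance to any other): 1:3, 2:4, 3:3, 4:4, 5:4, 6:3, 7:3, 8:3, 9:3, 10:3, 11:4, 12:4, 13:4, 14:3.
The maximum eccentricity is 4, realized for instance by the pair 13–2 via 13 – 10 – 9 – 3 – 2. So the diameter is 4.

4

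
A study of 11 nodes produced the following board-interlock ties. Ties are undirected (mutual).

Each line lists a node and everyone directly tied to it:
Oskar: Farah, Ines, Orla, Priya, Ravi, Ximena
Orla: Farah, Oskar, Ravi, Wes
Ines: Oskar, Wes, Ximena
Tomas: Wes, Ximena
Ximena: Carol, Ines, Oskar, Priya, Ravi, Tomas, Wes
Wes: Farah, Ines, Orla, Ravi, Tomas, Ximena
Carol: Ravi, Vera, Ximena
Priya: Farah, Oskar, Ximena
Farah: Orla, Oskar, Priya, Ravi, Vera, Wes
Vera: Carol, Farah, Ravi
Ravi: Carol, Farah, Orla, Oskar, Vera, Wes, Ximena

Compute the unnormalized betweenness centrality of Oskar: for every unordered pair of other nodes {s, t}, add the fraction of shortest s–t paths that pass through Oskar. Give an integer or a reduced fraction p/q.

43/12

Pairs whose geodesics pass through Oskar — Farah–Ines: 1/2; Farah–Ximena: 1/4; Orla–Ines: 1/2; Orla–Priya: 1/2; Orla–Ximena: 1/3; Ines–Ravi: 1/3; Ines–Priya: 1/2; Ines–Vera: 2/6; Ravi–Priya: 1/3.
All other pairs contribute 0.
Summing the contributions gives betweenness(Oskar) = 43/12.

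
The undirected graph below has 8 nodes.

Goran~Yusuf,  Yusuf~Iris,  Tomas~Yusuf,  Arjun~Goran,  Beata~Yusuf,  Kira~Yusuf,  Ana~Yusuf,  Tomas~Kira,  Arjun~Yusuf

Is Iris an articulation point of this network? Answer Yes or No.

No

Even without Iris, every remaining node can still reach every other (the residual graph is connected), so Iris is not a cut vertex.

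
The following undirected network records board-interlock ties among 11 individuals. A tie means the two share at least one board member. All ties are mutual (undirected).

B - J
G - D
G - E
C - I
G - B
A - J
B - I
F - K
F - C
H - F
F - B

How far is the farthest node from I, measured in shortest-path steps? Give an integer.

Distances from I: A:3, B:1, C:1, D:3, E:3, F:2, G:2, H:3, J:2, K:3.
The largest is 3 (to A, K, H, E, and D), so the eccentricity of I is 3.

3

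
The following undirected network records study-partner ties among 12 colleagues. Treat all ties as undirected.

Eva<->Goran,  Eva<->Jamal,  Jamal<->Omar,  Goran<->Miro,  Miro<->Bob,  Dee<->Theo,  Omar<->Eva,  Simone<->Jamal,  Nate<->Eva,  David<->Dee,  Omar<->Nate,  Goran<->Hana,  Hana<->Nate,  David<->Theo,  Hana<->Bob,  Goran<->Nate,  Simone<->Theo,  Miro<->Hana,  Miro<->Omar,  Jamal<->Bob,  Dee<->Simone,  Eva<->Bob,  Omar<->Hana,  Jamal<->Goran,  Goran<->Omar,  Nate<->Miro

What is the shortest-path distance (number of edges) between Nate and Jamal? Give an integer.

2

One shortest route is Nate – Omar – Jamal, which uses 2 edges, and Nate and Jamal are not directly tied, so nothing shorter exists. So d(Nate,Jamal) = 2.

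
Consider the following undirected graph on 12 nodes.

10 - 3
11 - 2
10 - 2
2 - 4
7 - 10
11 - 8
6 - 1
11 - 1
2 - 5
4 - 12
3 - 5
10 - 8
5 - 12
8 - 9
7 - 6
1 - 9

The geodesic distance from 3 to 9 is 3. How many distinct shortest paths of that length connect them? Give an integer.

1

The shortest distance is 3, and the only length-3 path is 3–10–8–9. So there is exactly 1 shortest path.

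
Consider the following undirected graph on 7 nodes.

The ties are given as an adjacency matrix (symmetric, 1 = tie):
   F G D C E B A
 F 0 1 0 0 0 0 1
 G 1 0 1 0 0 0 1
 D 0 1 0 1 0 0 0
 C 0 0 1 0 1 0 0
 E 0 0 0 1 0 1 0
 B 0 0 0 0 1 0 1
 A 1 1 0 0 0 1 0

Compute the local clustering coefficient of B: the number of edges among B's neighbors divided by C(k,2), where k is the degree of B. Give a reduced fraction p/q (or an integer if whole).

B's neighbors: A and E (k = 2).
Possible neighbor pairs: C(2,2) = 1. Edges among them: none → e = 0.
Clustering(B) = 0/1.

0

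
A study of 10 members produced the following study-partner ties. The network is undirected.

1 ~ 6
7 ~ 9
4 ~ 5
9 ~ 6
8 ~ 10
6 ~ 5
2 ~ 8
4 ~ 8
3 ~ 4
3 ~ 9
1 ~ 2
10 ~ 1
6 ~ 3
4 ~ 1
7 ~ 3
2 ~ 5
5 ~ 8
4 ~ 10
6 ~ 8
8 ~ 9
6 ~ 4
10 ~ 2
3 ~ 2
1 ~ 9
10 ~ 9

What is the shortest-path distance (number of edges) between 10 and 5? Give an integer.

One shortest route is 10 – 4 – 5, which uses 2 edges, and 10 and 5 are not directly tied, so nothing shorter exists. So d(10,5) = 2.

2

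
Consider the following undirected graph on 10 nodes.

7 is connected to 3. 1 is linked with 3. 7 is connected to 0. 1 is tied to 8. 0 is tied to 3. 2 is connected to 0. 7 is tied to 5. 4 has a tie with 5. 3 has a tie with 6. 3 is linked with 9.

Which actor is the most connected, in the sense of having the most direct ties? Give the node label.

Degrees — 0:3, 1:2, 2:1, 3:5, 4:1, 5:2, 6:1, 7:3, 8:1, 9:1.
The maximum is 5, attained only by 3.

3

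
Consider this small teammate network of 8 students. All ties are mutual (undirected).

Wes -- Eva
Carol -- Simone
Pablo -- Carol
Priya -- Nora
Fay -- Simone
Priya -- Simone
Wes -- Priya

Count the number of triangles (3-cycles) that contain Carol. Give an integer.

Carol's neighbors are Pablo and Simone, but none of them are tied to each other, so no triangle contains Carol.

0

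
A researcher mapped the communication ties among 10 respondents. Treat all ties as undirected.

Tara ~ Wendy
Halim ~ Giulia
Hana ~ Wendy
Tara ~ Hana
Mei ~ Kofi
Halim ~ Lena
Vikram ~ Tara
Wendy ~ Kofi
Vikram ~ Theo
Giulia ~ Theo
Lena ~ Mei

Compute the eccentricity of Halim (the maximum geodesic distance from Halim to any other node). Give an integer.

5

Distances from Halim: Giulia:1, Hana:5, Kofi:3, Lena:1, Mei:2, Tara:4, Theo:2, Vikram:3, Wendy:4.
The largest is 5 (to Hana), so the eccentricity of Halim is 5.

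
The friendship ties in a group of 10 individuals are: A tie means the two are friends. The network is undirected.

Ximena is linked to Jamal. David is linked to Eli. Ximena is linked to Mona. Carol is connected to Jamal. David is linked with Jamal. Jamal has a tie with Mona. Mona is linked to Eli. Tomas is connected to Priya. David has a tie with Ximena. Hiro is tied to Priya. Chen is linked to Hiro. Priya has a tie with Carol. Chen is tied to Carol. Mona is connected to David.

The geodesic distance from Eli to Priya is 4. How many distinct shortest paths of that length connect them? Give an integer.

2

The shortest distance is 4. The length-4 paths are: Eli–Mona–Jamal–Carol–Priya; Eli–David–Jamal–Carol–Priya.
That gives 2 distinct shortest paths.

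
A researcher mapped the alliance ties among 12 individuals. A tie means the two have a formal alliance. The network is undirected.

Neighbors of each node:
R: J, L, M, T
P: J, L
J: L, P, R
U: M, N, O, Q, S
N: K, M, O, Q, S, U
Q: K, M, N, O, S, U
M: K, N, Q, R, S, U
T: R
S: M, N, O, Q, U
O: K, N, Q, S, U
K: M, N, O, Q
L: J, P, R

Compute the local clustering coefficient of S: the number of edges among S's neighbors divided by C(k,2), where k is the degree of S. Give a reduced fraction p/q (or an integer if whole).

S's neighbors: M, N, O, Q, and U (k = 5).
Possible neighbor pairs: C(5,2) = 10. Edges among them: M–N, M–Q, M–U, N–O, N–Q, N–U, O–Q, O–U, Q–U → e = 9.
Clustering(S) = 9/10.

9/10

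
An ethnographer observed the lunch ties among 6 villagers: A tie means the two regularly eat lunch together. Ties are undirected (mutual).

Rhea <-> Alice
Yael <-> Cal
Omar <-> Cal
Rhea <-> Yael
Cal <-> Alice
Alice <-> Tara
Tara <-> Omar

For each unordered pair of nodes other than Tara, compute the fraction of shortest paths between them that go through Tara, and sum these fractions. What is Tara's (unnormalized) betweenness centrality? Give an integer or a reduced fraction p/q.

5/6

Pairs whose geodesics pass through Tara — Alice–Omar: 1/2; Omar–Rhea: 1/3.
All other pairs contribute 0.
Summing the contributions gives betweenness(Tara) = 5/6.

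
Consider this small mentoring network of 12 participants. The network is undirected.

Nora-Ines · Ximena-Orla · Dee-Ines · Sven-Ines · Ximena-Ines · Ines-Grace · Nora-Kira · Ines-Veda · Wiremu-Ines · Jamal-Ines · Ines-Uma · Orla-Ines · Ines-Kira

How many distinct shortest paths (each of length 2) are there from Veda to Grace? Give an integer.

1

The shortest distance is 2, and the only length-2 path is Veda–Ines–Grace. So there is exactly 1 shortest path.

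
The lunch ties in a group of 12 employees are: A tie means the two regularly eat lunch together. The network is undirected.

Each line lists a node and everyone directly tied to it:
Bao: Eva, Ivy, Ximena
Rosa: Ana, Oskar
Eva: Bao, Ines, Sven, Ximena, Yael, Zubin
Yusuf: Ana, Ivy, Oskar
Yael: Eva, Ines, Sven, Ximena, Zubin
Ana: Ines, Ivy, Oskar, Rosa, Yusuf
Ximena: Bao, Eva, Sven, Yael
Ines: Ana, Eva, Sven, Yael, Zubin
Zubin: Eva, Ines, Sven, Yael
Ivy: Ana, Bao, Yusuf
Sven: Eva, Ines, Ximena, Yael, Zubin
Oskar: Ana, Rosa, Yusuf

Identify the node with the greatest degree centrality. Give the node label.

Degrees — Ana:5, Bao:3, Eva:6, Ines:5, Ivy:3, Oskar:3, Rosa:2, Sven:5, Ximena:4, Yael:5, Yusuf:3, Zubin:4.
The maximum is 6, attained only by Eva.

Eva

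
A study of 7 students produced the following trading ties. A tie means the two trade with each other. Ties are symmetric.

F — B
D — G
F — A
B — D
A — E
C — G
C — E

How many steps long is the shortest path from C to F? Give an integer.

One shortest route is C – E – A – F, which uses 3 edges, and at distance 2 from C we only reach {A, D}, which does not include F. So d(C,F) = 3.

3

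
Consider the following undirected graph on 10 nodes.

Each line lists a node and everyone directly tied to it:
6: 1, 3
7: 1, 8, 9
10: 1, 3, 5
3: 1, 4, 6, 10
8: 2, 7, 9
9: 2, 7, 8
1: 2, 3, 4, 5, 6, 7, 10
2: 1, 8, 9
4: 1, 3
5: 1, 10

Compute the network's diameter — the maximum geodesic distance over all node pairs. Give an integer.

Eccentricity of each node (its greatest distance to any other): 1:2, 2:2, 3:3, 4:3, 5:3, 6:3, 7:2, 8:3, 9:3, 10:3.
The maximum eccentricity is 3, realized for instance by the pair 8–10 via 8 – 2 – 1 – 10. So the diameter is 3.

3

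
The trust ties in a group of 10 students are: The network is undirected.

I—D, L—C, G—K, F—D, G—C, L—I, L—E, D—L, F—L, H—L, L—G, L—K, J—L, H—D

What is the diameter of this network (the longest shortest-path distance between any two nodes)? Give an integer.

2

Eccentricity of each node (its greatest distance to any other): C:2, D:2, E:2, F:2, G:2, H:2, I:2, J:2, K:2, L:1.
The maximum eccentricity is 2, realized for instance by the pair I–F via I – L – F. So the diameter is 2.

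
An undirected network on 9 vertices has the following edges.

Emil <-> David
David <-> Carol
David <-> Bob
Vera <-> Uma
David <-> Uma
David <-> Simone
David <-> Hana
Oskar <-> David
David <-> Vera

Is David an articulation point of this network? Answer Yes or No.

Removing David leaves {Uma and Vera} with no path to {Hana}, so the network splits into 7 components. David is a cut vertex.

Yes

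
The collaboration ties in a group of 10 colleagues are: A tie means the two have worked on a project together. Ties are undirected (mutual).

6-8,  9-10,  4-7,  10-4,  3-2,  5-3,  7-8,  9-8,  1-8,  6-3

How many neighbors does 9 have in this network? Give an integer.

9 is directly tied to 8 and 10. That is 2 neighbors, so the degree of 9 is 2.

2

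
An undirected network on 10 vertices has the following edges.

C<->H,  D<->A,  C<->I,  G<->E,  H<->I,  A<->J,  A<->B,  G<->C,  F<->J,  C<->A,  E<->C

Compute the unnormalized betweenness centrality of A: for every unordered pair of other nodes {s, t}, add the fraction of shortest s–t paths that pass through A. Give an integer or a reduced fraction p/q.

25

Pairs whose geodesics pass through A — F–G: 1; F–B: 1; F–C: 1; F–E: 1; F–D: 1; F–H: 1; F–I: 1; G–B: 1; G–J: 1; G–D: 1; B–C: 1; B–E: 1; B–J: 1; B–D: 1 … (+11 more pairs).
All other pairs contribute 0.
Summing the contributions gives betweenness(A) = 25.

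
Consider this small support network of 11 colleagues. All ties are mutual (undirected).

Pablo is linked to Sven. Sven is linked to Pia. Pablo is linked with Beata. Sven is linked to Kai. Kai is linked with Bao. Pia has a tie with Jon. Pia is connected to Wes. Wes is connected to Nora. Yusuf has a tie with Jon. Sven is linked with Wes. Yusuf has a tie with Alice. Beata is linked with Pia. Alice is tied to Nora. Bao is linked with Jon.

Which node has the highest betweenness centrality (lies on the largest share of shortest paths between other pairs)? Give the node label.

Unnormalized betweenness of each node: Alice:7/3, Bao:5/2, Beata:3/2, Jon:73/6, Kai:17/6, Nora:5, Pablo:1, Pia:83/6, Sven:71/6, Wes:29/3, Yusuf:13/3.
Pia has the largest value, 83/6, making it the main broker — the node through which the most shortest paths run.

Pia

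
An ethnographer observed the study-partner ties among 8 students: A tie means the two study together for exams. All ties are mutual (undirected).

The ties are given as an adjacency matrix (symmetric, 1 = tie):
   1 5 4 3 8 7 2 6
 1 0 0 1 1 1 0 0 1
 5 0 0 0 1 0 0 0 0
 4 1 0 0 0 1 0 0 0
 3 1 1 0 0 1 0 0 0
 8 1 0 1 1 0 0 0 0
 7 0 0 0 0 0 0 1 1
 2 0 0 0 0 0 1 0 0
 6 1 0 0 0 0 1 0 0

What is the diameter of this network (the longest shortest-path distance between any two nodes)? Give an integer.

Eccentricity of each node (its greatest distance to any other): 1:3, 2:5, 3:4, 4:4, 5:5, 6:3, 7:4, 8:4.
The maximum eccentricity is 5, realized for instance by the pair 5–2 via 5 – 3 – 1 – 6 – 7 – 2. So the diameter is 5.

5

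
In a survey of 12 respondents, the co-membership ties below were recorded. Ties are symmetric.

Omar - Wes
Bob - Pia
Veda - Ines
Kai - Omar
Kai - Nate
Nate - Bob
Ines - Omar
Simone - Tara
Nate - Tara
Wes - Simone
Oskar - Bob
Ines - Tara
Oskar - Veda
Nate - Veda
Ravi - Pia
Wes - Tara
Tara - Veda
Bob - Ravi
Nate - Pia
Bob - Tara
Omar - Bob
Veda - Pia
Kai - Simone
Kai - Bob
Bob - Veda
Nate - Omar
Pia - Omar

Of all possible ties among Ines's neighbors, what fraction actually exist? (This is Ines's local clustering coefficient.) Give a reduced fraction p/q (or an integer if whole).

Ines's neighbors: Omar, Tara, and Veda (k = 3).
Possible neighbor pairs: C(3,2) = 3. Edges among them: Tara–Veda → e = 1.
Clustering(Ines) = 1/3.

1/3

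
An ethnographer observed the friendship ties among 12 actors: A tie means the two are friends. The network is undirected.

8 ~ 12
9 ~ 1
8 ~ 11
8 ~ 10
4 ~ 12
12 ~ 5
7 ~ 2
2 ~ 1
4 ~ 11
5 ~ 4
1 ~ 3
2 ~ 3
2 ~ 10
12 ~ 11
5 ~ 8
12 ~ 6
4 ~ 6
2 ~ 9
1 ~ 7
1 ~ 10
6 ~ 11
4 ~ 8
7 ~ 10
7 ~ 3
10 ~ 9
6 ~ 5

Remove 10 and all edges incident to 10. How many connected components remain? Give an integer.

Without 10, the remaining ties split the others into: {4, 5, 6, 8, 11, 12}; {1, 2, 3, 7, 9}.
That's 2 separate components.

2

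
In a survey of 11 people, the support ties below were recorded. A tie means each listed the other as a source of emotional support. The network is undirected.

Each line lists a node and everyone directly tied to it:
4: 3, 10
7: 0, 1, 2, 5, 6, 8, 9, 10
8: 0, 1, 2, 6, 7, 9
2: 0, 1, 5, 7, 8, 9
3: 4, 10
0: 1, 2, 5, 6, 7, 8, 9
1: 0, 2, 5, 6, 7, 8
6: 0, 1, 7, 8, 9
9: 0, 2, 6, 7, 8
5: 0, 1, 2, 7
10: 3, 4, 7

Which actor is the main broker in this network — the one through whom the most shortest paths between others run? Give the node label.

7

Unnormalized betweenness of each node: 0:79/60, 1:47/60, 2:47/60, 3:0, 4:0, 5:0, 6:1/5, 7:1339/60, 8:2/5, 9:1/5, 10:16.
7 has the largest value, 1339/60, making it the main broker — the node through which the most shortest paths run.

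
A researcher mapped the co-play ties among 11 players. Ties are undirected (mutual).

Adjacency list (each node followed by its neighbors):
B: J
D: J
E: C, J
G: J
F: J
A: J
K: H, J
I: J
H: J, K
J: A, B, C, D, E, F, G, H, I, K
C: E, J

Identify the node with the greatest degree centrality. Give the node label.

Degrees — A:1, B:1, C:2, D:1, E:2, F:1, G:1, H:2, I:1, J:10, K:2.
The maximum is 10, attained only by J.

J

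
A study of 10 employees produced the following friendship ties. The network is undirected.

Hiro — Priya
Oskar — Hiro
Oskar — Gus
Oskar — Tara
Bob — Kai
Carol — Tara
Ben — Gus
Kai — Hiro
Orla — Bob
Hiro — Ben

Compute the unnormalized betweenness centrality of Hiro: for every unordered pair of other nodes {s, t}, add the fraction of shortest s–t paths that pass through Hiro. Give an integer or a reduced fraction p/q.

Pairs whose geodesics pass through Hiro — Gus–Priya: 2/2; Gus–Kai: 2/2; Gus–Orla: 2/2; Gus–Bob: 2/2; Oskar–Priya: 1; Oskar–Ben: 1/2; Oskar–Kai: 1; Oskar–Orla: 1; Oskar–Bob: 1; Priya–Ben: 1; Priya–Kai: 1; Priya–Orla: 1; Priya–Bob: 1; Priya–Carol: 1 … (+12 more pairs).
All other pairs contribute 0.
Summing the contributions gives betweenness(Hiro) = 49/2.

49/2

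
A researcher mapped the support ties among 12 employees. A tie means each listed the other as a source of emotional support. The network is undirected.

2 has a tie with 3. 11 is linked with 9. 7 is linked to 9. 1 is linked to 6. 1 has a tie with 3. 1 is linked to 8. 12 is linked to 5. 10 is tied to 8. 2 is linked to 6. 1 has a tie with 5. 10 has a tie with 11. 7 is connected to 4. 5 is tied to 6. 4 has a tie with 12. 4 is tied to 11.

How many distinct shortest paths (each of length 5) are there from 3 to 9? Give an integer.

The shortest distance is 5, and the only length-5 path is 3–1–8–10–11–9. So there is exactly 1 shortest path.

1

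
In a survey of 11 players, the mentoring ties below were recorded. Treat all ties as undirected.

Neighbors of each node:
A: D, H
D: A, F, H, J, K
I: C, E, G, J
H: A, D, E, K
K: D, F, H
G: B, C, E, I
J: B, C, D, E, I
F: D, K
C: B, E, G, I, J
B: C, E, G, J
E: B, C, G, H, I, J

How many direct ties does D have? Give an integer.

5

D is directly tied to A, F, H, J, and K. That is 5 neighbors, so the degree of D is 5.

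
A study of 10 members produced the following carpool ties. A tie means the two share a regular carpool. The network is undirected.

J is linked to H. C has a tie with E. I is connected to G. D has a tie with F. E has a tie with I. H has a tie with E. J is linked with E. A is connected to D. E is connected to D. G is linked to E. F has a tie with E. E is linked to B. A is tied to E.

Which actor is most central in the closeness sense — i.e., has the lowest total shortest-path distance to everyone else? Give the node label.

E

Farness (sum of distances to all others) for each node — A:16, B:17, C:17, D:15, E:9, F:16, G:16, H:16, I:16, J:16.
The smallest farness is 9, for E, so E has the highest closeness.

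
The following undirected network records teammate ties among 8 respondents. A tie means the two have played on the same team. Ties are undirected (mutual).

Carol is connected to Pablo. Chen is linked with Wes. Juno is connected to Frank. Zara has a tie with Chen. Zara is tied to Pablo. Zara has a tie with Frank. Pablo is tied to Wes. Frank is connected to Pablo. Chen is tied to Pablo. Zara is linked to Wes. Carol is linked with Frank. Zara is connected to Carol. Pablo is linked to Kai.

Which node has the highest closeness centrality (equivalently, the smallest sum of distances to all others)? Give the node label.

Pablo

Farness (sum of distances to all others) for each node — Carol:11, Chen:12, Frank:10, Juno:16, Kai:14, Pablo:8, Wes:12, Zara:9.
The smallest farness is 8, for Pablo, so Pablo has the highest closeness.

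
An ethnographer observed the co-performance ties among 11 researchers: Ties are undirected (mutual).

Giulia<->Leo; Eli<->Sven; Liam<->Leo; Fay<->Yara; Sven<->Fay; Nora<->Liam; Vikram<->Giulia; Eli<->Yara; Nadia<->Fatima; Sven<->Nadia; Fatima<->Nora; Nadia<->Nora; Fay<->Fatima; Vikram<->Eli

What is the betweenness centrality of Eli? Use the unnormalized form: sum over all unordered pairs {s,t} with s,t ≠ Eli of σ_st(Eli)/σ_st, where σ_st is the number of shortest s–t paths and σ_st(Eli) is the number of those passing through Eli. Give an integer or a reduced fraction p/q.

34/3

Pairs whose geodesics pass through Eli — Vikram–Nora: 1/2; Vikram–Fatima: 3/3; Vikram–Nadia: 1; Vikram–Sven: 1; Vikram–Fay: 2/2; Vikram–Yara: 1; Giulia–Nadia: 1/2; Giulia–Sven: 1; Giulia–Fay: 2/2; Giulia–Yara: 1; Leo–Sven: 1/2; Leo–Yara: 1; Nadia–Yara: 1/3; Sven–Yara: 1/2.
All other pairs contribute 0.
Summing the contributions gives betweenness(Eli) = 34/3.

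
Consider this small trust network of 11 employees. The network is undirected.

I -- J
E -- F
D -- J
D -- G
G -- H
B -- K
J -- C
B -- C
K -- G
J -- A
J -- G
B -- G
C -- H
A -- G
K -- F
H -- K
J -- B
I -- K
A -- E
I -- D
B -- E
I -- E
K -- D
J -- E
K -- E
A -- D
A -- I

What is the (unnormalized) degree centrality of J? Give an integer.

7

J is directly tied to A, B, C, D, E, G, and I. That is 7 neighbors, so the degree of J is 7.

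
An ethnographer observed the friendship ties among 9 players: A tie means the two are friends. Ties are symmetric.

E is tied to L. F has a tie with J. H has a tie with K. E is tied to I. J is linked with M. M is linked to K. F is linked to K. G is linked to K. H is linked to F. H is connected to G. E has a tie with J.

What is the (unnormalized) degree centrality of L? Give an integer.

1

L is directly tied to E. That is 1 neighbor, so the degree of L is 1.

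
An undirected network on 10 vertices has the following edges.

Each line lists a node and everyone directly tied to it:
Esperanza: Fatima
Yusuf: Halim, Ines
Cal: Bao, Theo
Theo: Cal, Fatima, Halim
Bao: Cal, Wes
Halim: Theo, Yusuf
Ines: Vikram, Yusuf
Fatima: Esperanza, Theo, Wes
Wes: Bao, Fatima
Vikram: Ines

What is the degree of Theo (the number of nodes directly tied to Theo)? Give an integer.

Theo is directly tied to Cal, Fatima, and Halim. That is 3 neighbors, so the degree of Theo is 3.

3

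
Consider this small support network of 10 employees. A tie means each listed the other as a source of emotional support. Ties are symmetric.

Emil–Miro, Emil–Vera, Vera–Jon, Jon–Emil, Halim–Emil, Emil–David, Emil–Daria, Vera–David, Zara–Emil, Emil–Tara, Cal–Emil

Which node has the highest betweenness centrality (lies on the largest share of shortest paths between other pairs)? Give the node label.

Emil

Unnormalized betweenness of each node: Cal:0, Daria:0, David:0, Emil:67/2, Halim:0, Jon:0, Miro:0, Tara:0, Vera:1/2, Zara:0.
Emil has the largest value, 67/2, making it the main broker — the node through which the most shortest paths run.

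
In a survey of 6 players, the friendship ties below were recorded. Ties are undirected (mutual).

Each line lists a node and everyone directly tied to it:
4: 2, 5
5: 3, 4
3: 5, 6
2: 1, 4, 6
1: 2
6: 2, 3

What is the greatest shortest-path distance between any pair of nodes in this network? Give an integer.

3

Eccentricity of each node (its greatest distance to any other): 1:3, 2:2, 3:3, 4:2, 5:3, 6:2.
The maximum eccentricity is 3, realized for instance by the pair 5–1 via 5 – 4 – 2 – 1. So the diameter is 3.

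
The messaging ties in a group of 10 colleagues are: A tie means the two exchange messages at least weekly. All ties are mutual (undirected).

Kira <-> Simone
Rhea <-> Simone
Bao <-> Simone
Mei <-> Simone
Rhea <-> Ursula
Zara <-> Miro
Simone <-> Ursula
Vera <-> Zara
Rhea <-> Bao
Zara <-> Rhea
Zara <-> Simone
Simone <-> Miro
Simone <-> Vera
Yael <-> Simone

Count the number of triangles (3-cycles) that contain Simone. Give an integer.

Simone's neighbors: Bao, Kira, Mei, Miro, Rhea, Ursula, Vera, Yael, and Zara.
Neighbor pairs that are themselves tied: Simone–Bao–Rhea; Simone–Miro–Zara; Simone–Rhea–Ursula; Simone–Rhea–Zara; Simone–Vera–Zara. Each forms one triangle with Simone, for 5 in total.

5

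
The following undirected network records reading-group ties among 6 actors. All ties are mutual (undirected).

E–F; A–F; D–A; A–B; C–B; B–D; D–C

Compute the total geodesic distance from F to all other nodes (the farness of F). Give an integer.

Distances from F: A:1, B:2, C:3, D:2, E:1.
Sum = 1 + 2 + 3 + 2 + 1 = 9.

9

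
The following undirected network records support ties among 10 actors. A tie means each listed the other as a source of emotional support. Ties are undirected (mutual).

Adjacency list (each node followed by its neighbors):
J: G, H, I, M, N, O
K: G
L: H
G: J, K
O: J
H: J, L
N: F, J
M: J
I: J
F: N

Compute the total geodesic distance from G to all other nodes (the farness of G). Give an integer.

Distances from G: F:3, H:2, I:2, J:1, K:1, L:3, M:2, N:2, O:2.
Sum = 3 + 2 + 2 + 1 + 1 + 3 + 2 + 2 + 2 = 18.

18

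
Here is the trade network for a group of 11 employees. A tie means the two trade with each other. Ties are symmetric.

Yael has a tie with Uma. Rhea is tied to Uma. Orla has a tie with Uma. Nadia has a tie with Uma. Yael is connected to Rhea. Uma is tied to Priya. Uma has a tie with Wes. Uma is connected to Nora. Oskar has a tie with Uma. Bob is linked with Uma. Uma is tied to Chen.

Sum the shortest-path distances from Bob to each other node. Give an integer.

Distances from Bob: Chen:2, Nadia:2, Nora:2, Orla:2, Oskar:2, Priya:2, Rhea:2, Uma:1, Wes:2, Yael:2.
Sum = 2 + 2 + 2 + 2 + 2 + 2 + 2 + 1 + 2 + 2 = 19.

19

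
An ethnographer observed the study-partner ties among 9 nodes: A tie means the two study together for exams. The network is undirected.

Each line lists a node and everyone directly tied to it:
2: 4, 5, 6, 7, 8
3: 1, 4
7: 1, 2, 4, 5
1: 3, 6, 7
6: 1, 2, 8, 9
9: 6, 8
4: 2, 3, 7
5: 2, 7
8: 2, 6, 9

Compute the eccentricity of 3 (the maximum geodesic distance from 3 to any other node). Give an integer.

3

Distances from 3: 1:1, 2:2, 4:1, 5:3, 6:2, 7:2, 8:3, 9:3.
The largest is 3 (to 5, 8, and 9), so the eccentricity of 3 is 3.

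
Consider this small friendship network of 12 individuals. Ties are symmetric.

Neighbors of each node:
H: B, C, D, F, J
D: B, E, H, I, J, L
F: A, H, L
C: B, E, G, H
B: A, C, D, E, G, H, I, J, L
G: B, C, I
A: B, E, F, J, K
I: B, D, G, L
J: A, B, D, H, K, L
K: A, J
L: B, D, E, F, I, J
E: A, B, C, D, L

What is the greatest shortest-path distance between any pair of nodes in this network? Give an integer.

3

Eccentricity of each node (its greatest distance to any other): A:2, B:2, C:3, D:2, E:2, F:3, G:3, H:2, I:3, J:2, K:3, L:2.
The maximum eccentricity is 3, realized for instance by the pair G–F via G – I – L – F. So the diameter is 3.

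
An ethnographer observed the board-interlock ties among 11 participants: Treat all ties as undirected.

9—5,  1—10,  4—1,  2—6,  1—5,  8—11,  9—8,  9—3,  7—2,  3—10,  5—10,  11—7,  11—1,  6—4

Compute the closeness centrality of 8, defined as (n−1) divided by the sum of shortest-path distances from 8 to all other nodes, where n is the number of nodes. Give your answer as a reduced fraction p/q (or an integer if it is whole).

Distances from 8: 1:2, 2:3, 3:2, 4:3, 5:2, 6:4, 7:2, 9:1, 10:3, 11:1. Sum = 23.
n = 11, so closeness = 10/23.

10/23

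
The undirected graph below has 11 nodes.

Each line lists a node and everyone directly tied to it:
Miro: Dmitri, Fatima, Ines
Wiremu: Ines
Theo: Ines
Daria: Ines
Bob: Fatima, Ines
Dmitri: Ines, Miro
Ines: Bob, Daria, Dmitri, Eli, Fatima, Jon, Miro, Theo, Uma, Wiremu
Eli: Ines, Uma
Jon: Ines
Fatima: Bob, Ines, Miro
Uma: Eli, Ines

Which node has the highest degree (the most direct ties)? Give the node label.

Ines

Degrees — Bob:2, Daria:1, Dmitri:2, Eli:2, Fatima:3, Ines:10, Jon:1, Miro:3, Theo:1, Uma:2, Wiremu:1.
The maximum is 10, attained only by Ines.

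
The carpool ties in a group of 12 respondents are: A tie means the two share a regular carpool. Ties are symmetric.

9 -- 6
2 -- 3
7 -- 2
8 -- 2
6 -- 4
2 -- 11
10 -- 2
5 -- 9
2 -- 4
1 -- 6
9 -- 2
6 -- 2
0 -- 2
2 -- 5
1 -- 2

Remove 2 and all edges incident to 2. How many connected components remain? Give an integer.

7

Without 2, the remaining ties split the others into: {1, 4, 5, 6, 9}; {11}; {0}; {3}; {8}; {7}; {10}.
That's 7 separate components.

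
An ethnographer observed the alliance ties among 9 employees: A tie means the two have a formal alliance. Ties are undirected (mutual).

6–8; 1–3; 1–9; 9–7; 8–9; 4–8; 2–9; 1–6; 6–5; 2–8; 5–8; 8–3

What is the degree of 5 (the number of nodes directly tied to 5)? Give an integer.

5 is directly tied to 6 and 8. That is 2 neighbors, so the degree of 5 is 2.

2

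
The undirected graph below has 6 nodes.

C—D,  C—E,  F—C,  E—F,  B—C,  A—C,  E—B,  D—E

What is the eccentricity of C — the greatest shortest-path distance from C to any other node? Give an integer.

Distances from C: A:1, B:1, D:1, E:1, F:1.
The largest is 1 (to F, E, B, A, and D), so the eccentricity of C is 1.

1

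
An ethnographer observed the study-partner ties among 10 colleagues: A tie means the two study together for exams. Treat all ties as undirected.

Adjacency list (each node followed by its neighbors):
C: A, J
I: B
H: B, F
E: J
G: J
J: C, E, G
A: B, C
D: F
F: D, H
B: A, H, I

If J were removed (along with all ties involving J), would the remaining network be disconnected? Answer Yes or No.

Removing J leaves {A, B, C, D, F, H, and I} with no path to {E}, so the network splits into 3 components. J is a cut vertex.

Yes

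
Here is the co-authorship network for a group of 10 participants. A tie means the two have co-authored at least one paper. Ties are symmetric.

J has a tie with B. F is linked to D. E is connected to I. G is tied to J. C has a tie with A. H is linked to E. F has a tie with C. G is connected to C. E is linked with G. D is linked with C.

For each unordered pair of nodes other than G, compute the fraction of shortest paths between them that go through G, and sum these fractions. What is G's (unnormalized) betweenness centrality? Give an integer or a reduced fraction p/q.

26

Pairs whose geodesics pass through G — C–E: 1; C–J: 1; C–H: 1; C–B: 1; C–I: 1; E–J: 1; E–A: 1; E–F: 1; E–B: 1; E–D: 1; J–A: 1; J–F: 1; J–H: 1; J–D: 1 … (+12 more pairs).
All other pairs contribute 0.
Summing the contributions gives betweenness(G) = 26.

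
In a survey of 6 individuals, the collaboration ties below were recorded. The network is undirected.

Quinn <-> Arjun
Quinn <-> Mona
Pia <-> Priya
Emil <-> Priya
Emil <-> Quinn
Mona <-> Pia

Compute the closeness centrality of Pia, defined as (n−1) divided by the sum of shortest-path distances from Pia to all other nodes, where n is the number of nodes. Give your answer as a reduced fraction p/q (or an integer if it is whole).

5/9

Distances from Pia: Arjun:3, Emil:2, Mona:1, Priya:1, Quinn:2. Sum = 9.
n = 6, so closeness = 5/9.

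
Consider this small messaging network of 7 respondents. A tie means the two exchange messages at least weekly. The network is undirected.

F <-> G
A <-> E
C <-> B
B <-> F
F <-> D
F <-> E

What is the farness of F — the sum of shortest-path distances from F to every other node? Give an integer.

8

Distances from F: A:2, B:1, C:2, D:1, E:1, G:1.
Sum = 2 + 1 + 2 + 1 + 1 + 1 = 8.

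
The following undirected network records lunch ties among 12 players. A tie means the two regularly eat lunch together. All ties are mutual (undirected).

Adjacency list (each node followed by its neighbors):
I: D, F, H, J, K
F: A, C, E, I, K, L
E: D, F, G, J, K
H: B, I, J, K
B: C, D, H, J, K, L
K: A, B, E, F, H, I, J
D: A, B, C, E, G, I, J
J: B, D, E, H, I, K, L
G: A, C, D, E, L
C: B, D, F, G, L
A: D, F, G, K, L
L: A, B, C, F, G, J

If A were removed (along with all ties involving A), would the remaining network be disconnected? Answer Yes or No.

No

Even without A, every remaining node can still reach every other (the residual graph is connected), so A is not a cut vertex.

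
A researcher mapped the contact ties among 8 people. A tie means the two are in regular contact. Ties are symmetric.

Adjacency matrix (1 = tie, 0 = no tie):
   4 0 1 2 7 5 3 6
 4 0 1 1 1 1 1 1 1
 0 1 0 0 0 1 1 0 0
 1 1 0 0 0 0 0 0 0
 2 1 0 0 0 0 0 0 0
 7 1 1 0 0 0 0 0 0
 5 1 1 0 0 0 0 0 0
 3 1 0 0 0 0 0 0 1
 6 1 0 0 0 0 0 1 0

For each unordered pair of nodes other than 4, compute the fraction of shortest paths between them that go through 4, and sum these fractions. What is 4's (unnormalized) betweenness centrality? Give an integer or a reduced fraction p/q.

Pairs whose geodesics pass through 4 — 0–1: 1; 0–2: 1; 0–3: 1; 0–6: 1; 1–2: 1; 1–7: 1; 1–5: 1; 1–3: 1; 1–6: 1; 2–7: 1; 2–5: 1; 2–3: 1; 2–6: 1; 7–5: 1/2 … (+4 more pairs).
All other pairs contribute 0.
Summing the contributions gives betweenness(4) = 35/2.

35/2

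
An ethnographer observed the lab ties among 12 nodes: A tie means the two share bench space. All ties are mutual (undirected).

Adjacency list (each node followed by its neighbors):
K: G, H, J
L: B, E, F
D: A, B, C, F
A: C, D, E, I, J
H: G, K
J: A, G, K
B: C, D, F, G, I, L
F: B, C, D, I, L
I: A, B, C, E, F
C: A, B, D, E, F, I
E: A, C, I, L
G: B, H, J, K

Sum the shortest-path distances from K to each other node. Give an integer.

25

Distances from K: A:2, B:2, C:3, D:3, E:3, F:3, G:1, H:1, I:3, J:1, L:3.
Sum = 2 + 2 + 3 + 3 + 3 + 3 + 1 + 1 + 3 + 1 + 3 = 25.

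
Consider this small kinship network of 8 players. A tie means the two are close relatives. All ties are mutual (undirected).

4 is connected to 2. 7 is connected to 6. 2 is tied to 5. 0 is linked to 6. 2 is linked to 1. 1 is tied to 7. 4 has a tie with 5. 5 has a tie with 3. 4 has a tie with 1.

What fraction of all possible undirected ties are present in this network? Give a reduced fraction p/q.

9/28

There are 9 edges and 8 nodes, so the maximum possible is C(8,2) = 28.
Density = 9/28.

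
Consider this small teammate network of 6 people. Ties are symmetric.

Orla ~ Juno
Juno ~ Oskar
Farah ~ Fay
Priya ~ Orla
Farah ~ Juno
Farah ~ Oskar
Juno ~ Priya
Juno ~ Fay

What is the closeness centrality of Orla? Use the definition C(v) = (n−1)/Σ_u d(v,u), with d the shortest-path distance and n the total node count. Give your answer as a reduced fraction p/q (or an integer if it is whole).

Distances from Orla: Farah:2, Fay:2, Juno:1, Oskar:2, Priya:1. Sum = 8.
n = 6, so closeness = 5/8.

5/8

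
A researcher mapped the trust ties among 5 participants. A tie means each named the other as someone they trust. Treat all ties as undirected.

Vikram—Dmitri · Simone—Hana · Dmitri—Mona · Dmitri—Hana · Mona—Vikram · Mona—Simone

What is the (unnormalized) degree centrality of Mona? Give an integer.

Mona is directly tied to Dmitri, Simone, and Vikram. That is 3 neighbors, so the degree of Mona is 3.

3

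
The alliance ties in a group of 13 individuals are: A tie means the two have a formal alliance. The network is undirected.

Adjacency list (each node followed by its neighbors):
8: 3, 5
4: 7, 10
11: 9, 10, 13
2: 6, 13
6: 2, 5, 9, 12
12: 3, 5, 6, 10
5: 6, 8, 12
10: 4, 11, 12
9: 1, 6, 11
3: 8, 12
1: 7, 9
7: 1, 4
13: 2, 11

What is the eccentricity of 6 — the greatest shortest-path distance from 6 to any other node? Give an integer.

Distances from 6: 1:2, 2:1, 3:2, 4:3, 5:1, 7:3, 8:2, 9:1, 10:2, 11:2, 12:1, 13:2.
The largest is 3 (to 7 and 4), so the eccentricity of 6 is 3.

3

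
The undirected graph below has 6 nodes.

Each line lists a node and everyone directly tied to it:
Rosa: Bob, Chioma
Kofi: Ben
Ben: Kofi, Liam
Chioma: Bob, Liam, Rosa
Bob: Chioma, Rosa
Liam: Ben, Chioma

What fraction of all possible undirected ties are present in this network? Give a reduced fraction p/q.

There are 6 edges and 6 nodes, so the maximum possible is C(6,2) = 15.
Density = 6/15 = 2/5.

2/5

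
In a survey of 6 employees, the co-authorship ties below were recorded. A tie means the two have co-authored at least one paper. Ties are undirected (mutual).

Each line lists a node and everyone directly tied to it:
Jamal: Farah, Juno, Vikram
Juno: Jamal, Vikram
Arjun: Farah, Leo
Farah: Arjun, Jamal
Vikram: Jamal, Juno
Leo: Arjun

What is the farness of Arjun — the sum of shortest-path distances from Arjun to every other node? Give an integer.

Distances from Arjun: Farah:1, Jamal:2, Juno:3, Leo:1, Vikram:3.
Sum = 1 + 2 + 3 + 1 + 3 = 10.

10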